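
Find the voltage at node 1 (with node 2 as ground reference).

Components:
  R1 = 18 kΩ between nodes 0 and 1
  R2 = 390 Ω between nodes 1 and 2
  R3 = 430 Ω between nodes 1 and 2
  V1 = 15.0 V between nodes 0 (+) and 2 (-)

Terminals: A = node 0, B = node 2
Nodal analysis, taking node 2 as the 0 V reference.
Source V1 fixes V_0 = 15 V.
KCL at each unknown node (sum of currents leaving = 0; resistances in Ω):
  Node 1: (V_1 - 15)/18000 + (V_1 - 0)/390 + (V_1 - 0)/430 = 0
Collecting terms: 0.004945 × V_1 = 0.0008333  =>  V_1 = 0.1685 V
The requested potential is V_1 = 0.1685 V.

Final answer: V_1 = 0.1685 V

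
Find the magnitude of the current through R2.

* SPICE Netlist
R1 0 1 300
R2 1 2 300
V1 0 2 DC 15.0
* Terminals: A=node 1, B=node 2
Nodal analysis, taking node 2 as the 0 V reference.
Source V1 fixes V_0 = 15 V.
KCL at each unknown node (sum of currents leaving = 0; resistances in Ω):
  Node 1: (V_1 - 15)/300 + (V_1 - 0)/300 = 0
Collecting terms: 0.006667 × V_1 = 0.05  =>  V_1 = 7.5 V
I_R2 = (V_1 - V_2)/R2 = (7.5 - 0)/300 = 0.025 A
|I_R2| = 0.025 A

Final answer: |I_R2| = 0.025 A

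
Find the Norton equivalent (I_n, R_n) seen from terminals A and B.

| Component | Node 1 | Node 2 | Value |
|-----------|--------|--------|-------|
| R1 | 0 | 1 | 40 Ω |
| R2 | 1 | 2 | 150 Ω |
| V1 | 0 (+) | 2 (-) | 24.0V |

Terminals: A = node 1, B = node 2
Find the Thévenin equivalent first; then I_n = V_th/R_th and R_n = R_th.
Step 1 — V_th is the open-circuit voltage V_A - V_B (nothing connected across the terminals).
Nodal analysis, taking node 2 as the 0 V reference.
Source V1 fixes V_0 = 24 V.
KCL at each unknown node (sum of currents leaving = 0; resistances in Ω):
  Node 1: (V_1 - 24)/40 + (V_1 - 0)/150 = 0
Collecting terms: 0.03167 × V_1 = 0.6  =>  V_1 = 18.95 V
V_th = V_1 - V_2 = 18.95 - 0 = 18.95 V
Step 2 — R_th: zero the source — replace V1 by a short circuit (node 2 merges into node 0) — and find the resistance seen between A (node 1) and B (node 0).
Reduce the network between node 1 (A) and node 0 (B) by series/parallel combination:
  Rp1 = R1 ‖ R2 (parallel, both between nodes 0 and 1) = 1/(1/40 + 1/150) = 31.58 Ω
R_th = 31.58 Ω
I_n = V_th/R_th = 18.95/31.58 = 0.6 A, and R_n = R_th = 31.58 Ω

Final answer: I_n = 0.6 A, R_n = 31.58 Ω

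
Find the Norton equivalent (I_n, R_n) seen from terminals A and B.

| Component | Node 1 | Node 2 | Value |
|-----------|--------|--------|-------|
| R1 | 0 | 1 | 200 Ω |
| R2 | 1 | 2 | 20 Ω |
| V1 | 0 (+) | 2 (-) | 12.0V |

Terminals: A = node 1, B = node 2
Find the Thévenin equivalent first; then I_n = V_th/R_th and R_n = R_th.
Step 1 — V_th is the open-circuit voltage V_A - V_B (nothing connected across the terminals).
Nodal analysis, taking node 2 as the 0 V reference.
Source V1 fixes V_0 = 12 V.
KCL at each unknown node (sum of currents leaving = 0; resistances in Ω):
  Node 1: (V_1 - 12)/200 + (V_1 - 0)/20 = 0
Collecting terms: 0.055 × V_1 = 0.06  =>  V_1 = 1.091 V
V_th = V_1 - V_2 = 1.091 - 0 = 1.091 V
Step 2 — R_th: zero the source — replace V1 by a short circuit (node 2 merges into node 0) — and find the resistance seen between A (node 1) and B (node 0).
Reduce the network between node 1 (A) and node 0 (B) by series/parallel combination:
  Rp1 = R1 ‖ R2 (parallel, both between nodes 0 and 1) = 1/(1/200 + 1/20) = 18.18 Ω
R_th = 18.18 Ω
I_n = V_th/R_th = 1.091/18.18 = 0.06 A, and R_n = R_th = 18.18 Ω

Final answer: I_n = 0.06 A, R_n = 18.18 Ω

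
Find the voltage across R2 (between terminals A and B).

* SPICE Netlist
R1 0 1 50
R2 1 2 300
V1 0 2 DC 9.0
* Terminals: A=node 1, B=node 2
R1 and R2 are in series across V1 (node 0 → node 1 → node 2), and the output A–B is taken across R2, so this is a voltage divider.
Series current: I = V1/(R1 + R2) = 9/(50 + 300) = 9/350 = 0.02571 A
V_R2 = I × R2 = V1 × R2/(R1 + R2) = 9 × 300/350 = 7.714 V

Final answer: 7.714 V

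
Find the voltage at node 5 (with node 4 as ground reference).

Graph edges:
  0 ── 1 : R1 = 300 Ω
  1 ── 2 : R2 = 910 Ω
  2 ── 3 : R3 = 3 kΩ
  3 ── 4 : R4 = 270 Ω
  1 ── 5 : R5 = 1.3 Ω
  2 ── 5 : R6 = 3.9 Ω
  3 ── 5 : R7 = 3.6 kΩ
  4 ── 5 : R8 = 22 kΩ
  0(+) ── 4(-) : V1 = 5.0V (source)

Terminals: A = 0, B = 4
Nodal analysis, taking node 4 as the 0 V reference.
Source V1 fixes V_0 = 5 V.
KCL at each unknown node (sum of currents leaving = 0; resistances in Ω):
  Node 1: (V_1 - 5)/300 + (V_1 - V_2)/910 + (V_1 - V_5)/1.3 = 0
  Node 2: (V_2 - V_1)/910 + (V_2 - V_3)/3000 + (V_2 - V_5)/3.9 = 0
  Node 3: (V_3 - V_2)/3000 + (V_3 - 0)/270 + (V_3 - V_5)/3600 = 0
  Node 5: (V_5 - V_1)/1.3 + (V_5 - V_2)/3.9 + (V_5 - V_3)/3600 + (V_5 - 0)/22000 = 0
Collecting terms (coefficients in siemens):
  0.7737·V_1 - 0.001099·V_2 - 0.7692·V_5 = 0.01667
  0.2578·V_2 - 0.001099·V_1 - 0.0003333·V_3 - 0.2564·V_5 = 0
  0.004315·V_3 - 0.0003333·V_2 - 0.0002778·V_5 = 0
  1.026·V_5 - 0.7692·V_1 - 0.2564·V_2 - 0.0002778·V_3 = 0
Solving these 4 simultaneous equations (Gaussian elimination) gives:
  V_1 = 4.271 V, V_2 = 4.263 V, V_3 = 0.604 V, V_5 = 4.267 V
The requested potential is V_5 = 4.267 V.

Final answer: V_5 = 4.267 V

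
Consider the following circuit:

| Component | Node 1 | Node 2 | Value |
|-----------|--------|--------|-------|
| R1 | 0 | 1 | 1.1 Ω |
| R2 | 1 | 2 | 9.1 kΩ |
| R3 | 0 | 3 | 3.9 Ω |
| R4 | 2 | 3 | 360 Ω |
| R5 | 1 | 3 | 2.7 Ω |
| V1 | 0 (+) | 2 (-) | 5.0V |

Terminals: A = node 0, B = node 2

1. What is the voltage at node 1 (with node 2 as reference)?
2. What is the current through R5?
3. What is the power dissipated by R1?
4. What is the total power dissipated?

Nodal analysis, taking node 2 as the 0 V reference.
Source V1 fixes V_0 = 5 V.
KCL at each unknown node (sum of currents leaving = 0; resistances in Ω):
  Node 1: (V_1 - 5)/1.1 + (V_1 - 0)/9100 + (V_1 - V_3)/2.7 = 0
  Node 3: (V_3 - 5)/3.9 + (V_3 - 0)/360 + (V_3 - V_1)/2.7 = 0
Collecting terms (coefficients in siemens):
  1.28·V_1 - 0.3704·V_3 = 4.545
  0.6296·V_3 - 0.3704·V_1 = 1.282
Determinant D = (1.28)(0.6296) - (-0.3704)(-0.3704) = 0.6684
V_1 = [(4.545)(0.6296) - (-0.3704)(1.282)]/D = 4.992 V
V_3 = [(1.28)(1.282) - (4.545)(-0.3704)]/D = 4.973 V
Part 1:
  Read off the nodal solution: V_1 = 4.992 V
Part 2:
  I_R5 = (V_1 - V_3)/R5 = (4.992 - 4.973)/2.7 = 0.006918 A
  Magnitude: I_R5 = 0.006918 A
Part 3:
  I_R1 = (V_0 - V_1)/R1 = (5 - 4.992)/1.1 = 0.007467 A
  P_R1 = I_R1² × R1 = (0.007467)² × 1.1 = 0.00006133 W
Part 4:
  Power in each resistor, P = (ΔV)²/R:
    P_R1 = (5 - 4.992)²/1.1 = 0.00006133 W
    P_R2 = (4.992 - 0)²/9100 = 0.002738 W
    P_R3 = (5 - 4.973)²/3.9 = 0.0001855 W
    P_R4 = (0 - 4.973)²/360 = 0.0687 W
    P_R5 = (4.992 - 4.973)²/2.7 = 0.0001292 W
  P_total = P_R1 + P_R2 + P_R3 + P_R4 + P_R5 = 0.07181 W

Final answers:
1. V_1 = 4.992 V
2. I_R5 = 0.006918 A
3. P_R1 = 6.133e-05 W
4. P_total = 0.07181 W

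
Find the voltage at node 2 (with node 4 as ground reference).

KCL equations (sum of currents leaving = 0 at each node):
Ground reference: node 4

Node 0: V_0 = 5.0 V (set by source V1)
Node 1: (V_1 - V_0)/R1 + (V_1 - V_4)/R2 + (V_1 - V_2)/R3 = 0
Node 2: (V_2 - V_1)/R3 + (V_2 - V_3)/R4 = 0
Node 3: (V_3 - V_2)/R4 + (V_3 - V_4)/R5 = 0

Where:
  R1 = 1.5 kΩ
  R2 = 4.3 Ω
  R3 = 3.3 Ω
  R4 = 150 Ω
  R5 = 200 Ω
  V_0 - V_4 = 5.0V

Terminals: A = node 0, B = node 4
Nodal analysis, taking node 4 as the 0 V reference.
Source V1 fixes V_0 = 5 V.
KCL at each unknown node (sum of currents leaving = 0; resistances in Ω):
  Node 1: (V_1 - 5)/1500 + (V_1 - 0)/4.3 + (V_1 - V_2)/3.3 = 0
  Node 2: (V_2 - V_1)/3.3 + (V_2 - V_3)/150 = 0
  Node 3: (V_3 - V_2)/150 + (V_3 - 0)/200 = 0
Collecting terms (coefficients in siemens):
  0.5363·V_1 - 0.303·V_2 = 0.003333
  0.3097·V_2 - 0.303·V_1 - 0.006667·V_3 = 0
  0.01167·V_3 - 0.006667·V_2 = 0
Solving these 3 simultaneous equations (Gaussian elimination) gives:
  V_1 = 0.01412 V, V_2 = 0.01399 V, V_3 = 0.007994 V
The requested potential is V_2 = 0.01399 V.

Final answer: V_2 = 0.01399 V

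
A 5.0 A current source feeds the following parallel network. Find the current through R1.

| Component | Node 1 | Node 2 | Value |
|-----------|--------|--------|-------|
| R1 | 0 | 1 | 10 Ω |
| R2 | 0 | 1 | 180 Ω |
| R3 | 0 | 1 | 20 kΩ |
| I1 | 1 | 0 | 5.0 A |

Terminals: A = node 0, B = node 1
All resistors sit directly between nodes 0 and 1, so they are in parallel and share one voltage V; the full source current 5 A splits among them.
1/R_par = 1/10 + 1/180 + 1/20000 = 0.1056 S  =>  R_par = 9.469 Ω
V = I × R_par = 5 × 9.469 = 47.35 V
I_R1 = V/R1 = 47.35/10 = 4.735 A

Final answer: 4.735 A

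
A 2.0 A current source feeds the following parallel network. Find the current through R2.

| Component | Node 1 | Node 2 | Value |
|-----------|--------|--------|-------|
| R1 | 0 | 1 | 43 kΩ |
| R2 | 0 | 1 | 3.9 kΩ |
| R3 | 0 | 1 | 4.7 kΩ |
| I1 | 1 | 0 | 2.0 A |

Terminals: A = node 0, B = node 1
All resistors sit directly between nodes 0 and 1, so they are in parallel and share one voltage V; the full source current 2 A splits among them.
1/R_par = 1/43000 + 1/3900 + 1/4700 = 0.0004924 S  =>  R_par = 2031 Ω
V = I × R_par = 2 × 2031 = 4061 V
I_R2 = V/R2 = 4061/3900 = 1.041 A

Final answer: 1.041 A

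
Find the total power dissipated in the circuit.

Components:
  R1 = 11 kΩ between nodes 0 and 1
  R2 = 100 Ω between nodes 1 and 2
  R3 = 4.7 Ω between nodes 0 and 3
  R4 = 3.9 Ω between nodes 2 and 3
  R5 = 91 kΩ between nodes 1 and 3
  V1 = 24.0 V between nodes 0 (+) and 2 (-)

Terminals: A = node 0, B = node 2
Nodal analysis, taking node 2 as the 0 V reference.
Source V1 fixes V_0 = 24 V.
KCL at each unknown node (sum of currents leaving = 0; resistances in Ω):
  Node 1: (V_1 - 24)/11000 + (V_1 - 0)/100 + (V_1 - V_3)/91000 = 0
  Node 3: (V_3 - 24)/4.7 + (V_3 - 0)/3.9 + (V_3 - V_1)/91000 = 0
Collecting terms (coefficients in siemens):
  0.0101·V_1 - 0.00001099·V_3 = 0.002182
  0.4692·V_3 - 0.00001099·V_1 = 5.106
Determinant D = (0.0101)(0.4692) - (-0.00001099)(-0.00001099) = 0.00474
V_1 = [(0.002182)(0.4692) - (-0.00001099)(5.106)]/D = 0.2278 V
V_3 = [(0.0101)(5.106) - (0.002182)(-0.00001099)]/D = 10.88 V
Power in each resistor, P = (ΔV)²/R:
  P_R1 = (24 - 0.2278)²/11000 = 0.05137 W
  P_R2 = (0.2278 - 0)²/100 = 0.000519 W
  P_R3 = (24 - 10.88)²/4.7 = 36.6 W
  P_R4 = (0 - 10.88)²/3.9 = 30.37 W
  P_R5 = (0.2278 - 10.88)²/91000 = 0.001248 W
P_total = P_R1 + P_R2 + P_R3 + P_R4 + P_R5 = 67.03 W

Final answer: 67.03 W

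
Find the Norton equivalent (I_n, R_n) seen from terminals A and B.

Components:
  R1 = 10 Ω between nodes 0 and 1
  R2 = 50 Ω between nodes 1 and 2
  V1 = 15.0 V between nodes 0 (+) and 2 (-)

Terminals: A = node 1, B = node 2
Find the Thévenin equivalent first; then I_n = V_th/R_th and R_n = R_th.
Step 1 — V_th is the open-circuit voltage V_A - V_B (nothing connected across the terminals).
Nodal analysis, taking node 2 as the 0 V reference.
Source V1 fixes V_0 = 15 V.
KCL at each unknown node (sum of currents leaving = 0; resistances in Ω):
  Node 1: (V_1 - 15)/10 + (V_1 - 0)/50 = 0
Collecting terms: 0.12 × V_1 = 1.5  =>  V_1 = 12.5 V
V_th = V_1 - V_2 = 12.5 - 0 = 12.5 V
Step 2 — R_th: zero the source — replace V1 by a short circuit (node 2 merges into node 0) — and find the resistance seen between A (node 1) and B (node 0).
Reduce the network between node 1 (A) and node 0 (B) by series/parallel combination:
  Rp1 = R1 ‖ R2 (parallel, both between nodes 0 and 1) = 1/(1/10 + 1/50) = 8.333 Ω
R_th = 8.333 Ω
I_n = V_th/R_th = 12.5/8.333 = 1.5 A, and R_n = R_th = 8.333 Ω

Final answer: I_n = 1.5 A, R_n = 8.333 Ω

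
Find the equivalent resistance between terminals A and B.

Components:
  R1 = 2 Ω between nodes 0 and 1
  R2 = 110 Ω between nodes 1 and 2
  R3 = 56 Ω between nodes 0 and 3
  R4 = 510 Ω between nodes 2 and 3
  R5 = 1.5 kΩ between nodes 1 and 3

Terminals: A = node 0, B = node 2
The network is not a plain series/parallel combination. Inject a 1 A test current into terminal A (node 0) and return it from terminal B (node 2); then R_eq = V_A / (1 A).
Nodal analysis, taking node 2 as the 0 V reference.
Current source I_test pushes 1 A into node 0 and draws it out of node 2.
KCL at each unknown node (sum of currents leaving = 0; resistances in Ω):
  Node 0: (V_0 - V_1)/2 + (V_0 - V_3)/56 - 1 = 0
  Node 1: (V_1 - V_0)/2 + (V_1 - 0)/110 + (V_1 - V_3)/1500 = 0
  Node 3: (V_3 - V_0)/56 + (V_3 - V_1)/1500 + (V_3 - 0)/510 = 0
Collecting terms (coefficients in siemens):
  0.5179·V_0 - 0.5·V_1 - 0.01786·V_3 = 1
  0.5098·V_1 - 0.5·V_0 - 0.0006667·V_3 = 0
  0.02048·V_3 - 0.01786·V_0 - 0.0006667·V_1 = 0
Solving these 3 simultaneous equations (Gaussian elimination) gives:
  V_0 = 93.46 V, V_1 = 91.78 V, V_3 = 84.46 V
R_eq = V_0 / 1 A = 93.46 Ω

Final answer: 93.46 Ω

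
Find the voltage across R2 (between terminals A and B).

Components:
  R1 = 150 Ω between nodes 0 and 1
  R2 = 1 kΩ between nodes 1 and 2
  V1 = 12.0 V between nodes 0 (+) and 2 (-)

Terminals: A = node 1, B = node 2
R1 and R2 are in series across V1 (node 0 → node 1 → node 2), and the output A–B is taken across R2, so this is a voltage divider.
Series current: I = V1/(R1 + R2) = 12/(150 + 1000) = 12/1150 = 0.01043 A
V_R2 = I × R2 = V1 × R2/(R1 + R2) = 12 × 1000/1150 = 10.43 V

Final answer: 10.43 V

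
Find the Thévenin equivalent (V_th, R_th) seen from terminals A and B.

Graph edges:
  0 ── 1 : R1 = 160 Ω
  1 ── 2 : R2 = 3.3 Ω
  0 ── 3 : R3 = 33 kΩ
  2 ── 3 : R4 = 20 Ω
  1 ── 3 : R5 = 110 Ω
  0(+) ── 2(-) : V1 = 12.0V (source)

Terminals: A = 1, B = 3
Step 1 — V_th is the open-circuit voltage V_A - V_B (nothing connected across the terminals).
Nodal analysis, taking node 2 as the 0 V reference.
Source V1 fixes V_0 = 12 V.
KCL at each unknown node (sum of currents leaving = 0; resistances in Ω):
  Node 1: (V_1 - 12)/160 + (V_1 - 0)/3.3 + (V_1 - V_3)/110 = 0
  Node 3: (V_3 - 12)/33000 + (V_3 - 0)/20 + (V_3 - V_1)/110 = 0
Collecting terms (coefficients in siemens):
  0.3184·V_1 - 0.009091·V_3 = 0.075
  0.05912·V_3 - 0.009091·V_1 = 0.0003636
Determinant D = (0.3184)(0.05912) - (-0.009091)(-0.009091) = 0.01874
V_1 = [(0.075)(0.05912) - (-0.009091)(0.0003636)]/D = 0.2368 V
V_3 = [(0.3184)(0.0003636) - (0.075)(-0.009091)]/D = 0.04256 V
V_th = V_1 - V_3 = 0.2368 - 0.04256 = 0.1942 V
Step 2 — R_th: zero the source — replace V1 by a short circuit (node 2 merges into node 0) — and find the resistance seen between A (node 1) and B (node 3).
Reduce the network between node 1 (A) and node 3 (B) by series/parallel combination:
  Rp1 = R1 ‖ R2 (parallel, both between nodes 0 and 1) = 1/(1/160 + 1/3.3) = 3.233 Ω
  Rp2 = R3 ‖ R4 (parallel, both between nodes 0 and 3) = 1/(1/33000 + 1/20) = 19.99 Ω
  Rs1 = Rp1 + Rp2 (series, joined only at node 0) = 3.233 + 19.99 = 23.22 Ω
  Rp3 = R5 ‖ Rs1 (parallel, both between nodes 1 and 3) = 1/(1/110 + 1/23.22) = 19.17 Ω
R_th = 19.17 Ω

Final answer: V_th = 0.1942 V, R_th = 19.17 Ω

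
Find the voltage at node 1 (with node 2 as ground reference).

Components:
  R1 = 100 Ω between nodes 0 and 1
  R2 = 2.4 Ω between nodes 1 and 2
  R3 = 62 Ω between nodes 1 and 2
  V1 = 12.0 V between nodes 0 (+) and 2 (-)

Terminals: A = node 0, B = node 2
Nodal analysis, taking node 2 as the 0 V reference.
Source V1 fixes V_0 = 12 V.
KCL at each unknown node (sum of currents leaving = 0; resistances in Ω):
  Node 1: (V_1 - 12)/100 + (V_1 - 0)/2.4 + (V_1 - 0)/62 = 0
Collecting terms: 0.4428 × V_1 = 0.12  =>  V_1 = 0.271 V
The requested potential is V_1 = 0.271 V.

Final answer: V_1 = 0.271 V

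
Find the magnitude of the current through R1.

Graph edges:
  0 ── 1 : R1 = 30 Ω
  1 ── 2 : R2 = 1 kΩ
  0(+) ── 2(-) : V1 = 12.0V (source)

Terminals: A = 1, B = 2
Nodal analysis, taking node 2 as the 0 V reference.
Source V1 fixes V_0 = 12 V.
KCL at each unknown node (sum of currents leaving = 0; resistances in Ω):
  Node 1: (V_1 - 12)/30 + (V_1 - 0)/1000 = 0
Collecting terms: 0.03433 × V_1 = 0.4  =>  V_1 = 11.65 V
I_R1 = (V_0 - V_1)/R1 = (12 - 11.65)/30 = 0.01165 A
|I_R1| = 0.01165 A

Final answer: |I_R1| = 0.01165 A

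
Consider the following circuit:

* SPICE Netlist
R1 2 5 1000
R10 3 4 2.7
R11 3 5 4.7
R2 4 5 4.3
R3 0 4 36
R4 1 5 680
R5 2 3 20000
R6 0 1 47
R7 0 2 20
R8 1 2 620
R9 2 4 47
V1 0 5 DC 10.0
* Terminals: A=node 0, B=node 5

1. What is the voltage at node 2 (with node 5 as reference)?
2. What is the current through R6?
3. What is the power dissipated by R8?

Nodal analysis, taking node 5 as the 0 V reference.
Source V1 fixes V_0 = 10 V.
KCL at each unknown node (sum of currents leaving = 0; resistances in Ω):
  Node 1: (V_1 - 0)/680 + (V_1 - 10)/47 + (V_1 - V_2)/620 = 0
  Node 2: (V_2 - 0)/1000 + (V_2 - V_3)/20000 + (V_2 - 10)/20 + (V_2 - V_1)/620 + (V_2 - V_4)/47 = 0
  Node 3: (V_3 - V_2)/20000 + (V_3 - V_4)/2.7 + (V_3 - 0)/4.7 = 0
  Node 4: (V_4 - 0)/4.3 + (V_4 - 10)/36 + (V_4 - V_2)/47 + (V_4 - V_3)/2.7 = 0
Collecting terms (coefficients in siemens):
  0.02436·V_1 - 0.001613·V_2 = 0.2128
  0.07394·V_2 - 0.001613·V_1 - 0.00005·V_3 - 0.02128·V_4 = 0.5
  0.5832·V_3 - 0.00005·V_2 - 0.3704·V_4 = 0
  0.652·V_4 - 0.02128·V_2 - 0.3704·V_3 = 0.2778
Solving these 4 simultaneous equations (Gaussian elimination) gives:
  V_1 = 9.215 V, V_2 = 7.262 V, V_3 = 0.6597 V, V_4 = 1.038 V
Part 1:
  Read off the nodal solution: V_2 = 7.262 V
Part 2:
  I_R6 = (V_0 - V_1)/R6 = (10 - 9.215)/47 = 0.0167 A
  Magnitude: I_R6 = 0.0167 A
Part 3:
  I_R8 = (V_1 - V_2)/R8 = (9.215 - 7.262)/620 = 0.003149 A
  P_R8 = I_R8² × R8 = (0.003149)² × 620 = 0.00615 W

Final answers:
1. V_2 = 7.262 V
2. I_R6 = 0.0167 A
3. P_R8 = 0.00615 W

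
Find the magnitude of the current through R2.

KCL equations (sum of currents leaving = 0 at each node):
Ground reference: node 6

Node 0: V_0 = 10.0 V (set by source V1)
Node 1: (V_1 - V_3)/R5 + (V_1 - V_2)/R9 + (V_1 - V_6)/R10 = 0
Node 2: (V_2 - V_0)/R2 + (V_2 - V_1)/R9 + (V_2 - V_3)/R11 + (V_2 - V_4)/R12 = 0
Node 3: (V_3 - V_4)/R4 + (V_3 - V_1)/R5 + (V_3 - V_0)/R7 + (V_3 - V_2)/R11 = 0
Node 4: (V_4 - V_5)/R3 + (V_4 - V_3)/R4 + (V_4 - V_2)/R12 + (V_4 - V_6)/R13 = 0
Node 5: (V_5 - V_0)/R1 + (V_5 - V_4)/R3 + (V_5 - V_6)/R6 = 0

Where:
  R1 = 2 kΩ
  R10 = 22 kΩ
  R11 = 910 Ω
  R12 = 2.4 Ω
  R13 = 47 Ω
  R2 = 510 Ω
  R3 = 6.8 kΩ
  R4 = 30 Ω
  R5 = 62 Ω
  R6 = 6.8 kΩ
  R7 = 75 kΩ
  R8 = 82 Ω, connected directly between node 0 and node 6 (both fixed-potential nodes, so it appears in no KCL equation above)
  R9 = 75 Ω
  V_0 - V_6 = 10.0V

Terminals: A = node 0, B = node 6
Nodal analysis, taking node 6 as the 0 V reference.
Source V1 fixes V_0 = 10 V.
KCL at each unknown node (sum of currents leaving = 0; resistances in Ω):
  Node 1: (V_1 - V_3)/62 + (V_1 - V_2)/75 + (V_1 - 0)/22000 = 0
  Node 2: (V_2 - 10)/510 + (V_2 - V_1)/75 + (V_2 - V_3)/910 + (V_2 - V_4)/2.4 = 0
  Node 3: (V_3 - V_4)/30 + (V_3 - V_1)/62 + (V_3 - 10)/75000 + (V_3 - V_2)/910 = 0
  Node 4: (V_4 - V_5)/6800 + (V_4 - V_3)/30 + (V_4 - V_2)/2.4 + (V_4 - 0)/47 = 0
  Node 5: (V_5 - 10)/2000 + (V_5 - V_4)/6800 + (V_5 - 0)/6800 = 0
Collecting terms (coefficients in siemens):
  0.02951·V_1 - 0.01333·V_2 - 0.01613·V_3 = 0
  0.4331·V_2 - 0.01333·V_1 - 0.001099·V_3 - 0.4167·V_4 = 0.01961
  0.05057·V_3 - 0.01613·V_1 - 0.001099·V_2 - 0.03333·V_4 = 0.0001333
  0.4714·V_4 - 0.4167·V_2 - 0.03333·V_3 - 0.0001471·V_5 = 0
  0.0007941·V_5 - 0.0001471·V_4 = 0.005
Solving these 5 simultaneous equations (Gaussian elimination) gives:
  V_1 = 0.9026 V, V_2 = 0.9211 V, V_3 = 0.8899 V, V_4 = 0.879 V
  V_5 = 6.459 V
I_R2 = (V_0 - V_2)/R2 = (10 - 0.9211)/510 = 0.0178 A
|I_R2| = 0.0178 A

Final answer: |I_R2| = 0.0178 A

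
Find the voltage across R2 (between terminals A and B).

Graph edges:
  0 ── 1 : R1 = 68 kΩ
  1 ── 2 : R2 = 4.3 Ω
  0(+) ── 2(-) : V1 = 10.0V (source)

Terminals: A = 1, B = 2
R1 and R2 are in series across V1 (node 0 → node 1 → node 2), and the output A–B is taken across R2, so this is a voltage divider.
Series current: I = V1/(R1 + R2) = 10/(68000 + 4.3) = 10/68000 = 0.000147 A
V_R2 = I × R2 = V1 × R2/(R1 + R2) = 10 × 4.3/68000 = 0.0006323 V

Final answer: 0.0006323 V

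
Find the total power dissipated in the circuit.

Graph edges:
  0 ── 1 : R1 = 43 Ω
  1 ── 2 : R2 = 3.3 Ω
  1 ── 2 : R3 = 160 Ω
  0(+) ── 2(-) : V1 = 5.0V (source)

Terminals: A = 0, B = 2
Nodal analysis, taking node 2 as the 0 V reference.
Source V1 fixes V_0 = 5 V.
KCL at each unknown node (sum of currents leaving = 0; resistances in Ω):
  Node 1: (V_1 - 5)/43 + (V_1 - 0)/3.3 + (V_1 - 0)/160 = 0
Collecting terms: 0.3325 × V_1 = 0.1163  =>  V_1 = 0.3497 V
Power in each resistor, P = (ΔV)²/R:
  P_R1 = (5 - 0.3497)²/43 = 0.5029 W
  P_R2 = (0.3497 - 0)²/3.3 = 0.03705 W
  P_R3 = (0.3497 - 0)²/160 = 0.0007642 W
P_total = P_R1 + P_R2 + P_R3 = 0.5407 W

Final answer: 0.5407 W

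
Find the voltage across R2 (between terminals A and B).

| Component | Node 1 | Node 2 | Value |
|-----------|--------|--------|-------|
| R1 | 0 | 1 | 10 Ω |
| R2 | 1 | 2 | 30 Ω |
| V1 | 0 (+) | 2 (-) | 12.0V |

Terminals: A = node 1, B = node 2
R1 and R2 are in series across V1 (node 0 → node 1 → node 2), and the output A–B is taken across R2, so this is a voltage divider.
Series current: I = V1/(R1 + R2) = 12/(10 + 30) = 12/40 = 0.3 A
V_R2 = I × R2 = V1 × R2/(R1 + R2) = 12 × 30/40 = 9 V

Final answer: 9 V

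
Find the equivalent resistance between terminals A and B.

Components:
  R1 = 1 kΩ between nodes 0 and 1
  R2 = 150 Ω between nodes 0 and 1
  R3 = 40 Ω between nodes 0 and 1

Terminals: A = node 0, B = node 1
Reduce the network between node 0 (A) and node 1 (B) by series/parallel combination:
  Rp1 = R1 ‖ R2 ‖ R3 (parallel, all between nodes 0 and 1) = 1/(1/1000 + 1/150 + 1/40) = 30.61 Ω
R_eq = 30.61 Ω

Final answer: 30.61 Ω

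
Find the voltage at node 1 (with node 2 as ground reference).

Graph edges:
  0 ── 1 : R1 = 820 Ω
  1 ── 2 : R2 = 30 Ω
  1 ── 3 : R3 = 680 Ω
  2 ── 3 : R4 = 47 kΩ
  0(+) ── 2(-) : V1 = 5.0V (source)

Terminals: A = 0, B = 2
Nodal analysis, taking node 2 as the 0 V reference.
Source V1 fixes V_0 = 5 V.
KCL at each unknown node (sum of currents leaving = 0; resistances in Ω):
  Node 1: (V_1 - 5)/820 + (V_1 - 0)/30 + (V_1 - V_3)/680 = 0
  Node 3: (V_3 - V_1)/680 + (V_3 - 0)/47000 = 0
Collecting terms (coefficients in siemens):
  0.03602·V_1 - 0.001471·V_3 = 0.006098
  0.001492·V_3 - 0.001471·V_1 = 0
Determinant D = (0.03602)(0.001492) - (-0.001471)(-0.001471) = 0.00005158
V_1 = [(0.006098)(0.001492) - (-0.001471)(0)]/D = 0.1764 V
V_3 = [(0.03602)(0) - (0.006098)(-0.001471)]/D = 0.1738 V
The requested potential is V_1 = 0.1764 V.

Final answer: V_1 = 0.1764 V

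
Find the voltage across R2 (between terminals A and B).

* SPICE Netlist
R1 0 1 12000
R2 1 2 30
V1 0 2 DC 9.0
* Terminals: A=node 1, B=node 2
R1 and R2 are in series across V1 (node 0 → node 1 → node 2), and the output A–B is taken across R2, so this is a voltage divider.
Series current: I = V1/(R1 + R2) = 9/(12000 + 30) = 9/12030 = 0.0007481 A
V_R2 = I × R2 = V1 × R2/(R1 + R2) = 9 × 30/12030 = 0.02244 V

Final answer: 0.02244 V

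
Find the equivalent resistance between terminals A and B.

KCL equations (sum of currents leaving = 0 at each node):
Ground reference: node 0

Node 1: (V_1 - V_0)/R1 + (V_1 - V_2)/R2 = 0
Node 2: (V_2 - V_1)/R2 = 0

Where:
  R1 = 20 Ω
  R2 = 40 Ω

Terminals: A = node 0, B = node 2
Reduce the network between node 0 (A) and node 2 (B) by series/parallel combination:
  Rs1 = R1 + R2 (series, joined only at node 1) = 20 + 40 = 60 Ω
R_eq = 60 Ω

Final answer: 60 Ω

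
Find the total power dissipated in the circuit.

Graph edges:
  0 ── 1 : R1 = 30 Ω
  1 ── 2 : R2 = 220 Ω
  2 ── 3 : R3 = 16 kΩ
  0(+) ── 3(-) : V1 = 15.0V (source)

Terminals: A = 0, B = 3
Nodal analysis, taking node 3 as the 0 V reference.
Source V1 fixes V_0 = 15 V.
KCL at each unknown node (sum of currents leaving = 0; resistances in Ω):
  Node 1: (V_1 - 15)/30 + (V_1 - V_2)/220 = 0
  Node 2: (V_2 - V_1)/220 + (V_2 - 0)/16000 = 0
Collecting terms (coefficients in siemens):
  0.03788·V_1 - 0.004545·V_2 = 0.5
  0.004608·V_2 - 0.004545·V_1 = 0
Determinant D = (0.03788)(0.004608) - (-0.004545)(-0.004545) = 0.0001539
V_1 = [(0.5)(0.004608) - (-0.004545)(0)]/D = 14.97 V
V_2 = [(0.03788)(0) - (0.5)(-0.004545)]/D = 14.77 V
Power in each resistor, P = (ΔV)²/R:
  P_R1 = (15 - 14.97)²/30 = 0.00002556 W
  P_R2 = (14.97 - 14.77)²/220 = 0.0001875 W
  P_R3 = (14.77 - 0)²/16000 = 0.01363 W
P_total = P_R1 + P_R2 + P_R3 = 0.01385 W

Final answer: 0.01385 W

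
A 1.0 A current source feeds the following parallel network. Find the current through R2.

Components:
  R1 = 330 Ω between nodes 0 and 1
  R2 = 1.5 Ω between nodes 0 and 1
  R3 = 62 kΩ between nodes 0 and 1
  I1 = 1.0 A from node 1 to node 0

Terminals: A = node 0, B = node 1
All resistors sit directly between nodes 0 and 1, so they are in parallel and share one voltage V; the full source current 1 A splits among them.
1/R_par = 1/330 + 1/1.5 + 1/62000 = 0.6697 S  =>  R_par = 1.493 Ω
V = I × R_par = 1 × 1.493 = 1.493 V
I_R2 = V/R2 = 1.493/1.5 = 0.9955 A

Final answer: 0.9955 A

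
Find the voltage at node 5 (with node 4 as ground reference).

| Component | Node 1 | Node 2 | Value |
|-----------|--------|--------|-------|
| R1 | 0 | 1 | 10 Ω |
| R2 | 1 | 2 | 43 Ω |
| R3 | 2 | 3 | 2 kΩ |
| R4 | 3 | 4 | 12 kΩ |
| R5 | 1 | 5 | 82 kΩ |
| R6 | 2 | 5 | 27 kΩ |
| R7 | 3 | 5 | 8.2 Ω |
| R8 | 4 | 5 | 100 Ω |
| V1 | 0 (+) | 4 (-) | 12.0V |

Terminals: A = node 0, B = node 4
Nodal analysis, taking node 4 as the 0 V reference.
Source V1 fixes V_0 = 12 V.
KCL at each unknown node (sum of currents leaving = 0; resistances in Ω):
  Node 1: (V_1 - 12)/10 + (V_1 - V_2)/43 + (V_1 - V_5)/82000 = 0
  Node 2: (V_2 - V_1)/43 + (V_2 - V_3)/2000 + (V_2 - V_5)/27000 = 0
  Node 3: (V_3 - V_2)/2000 + (V_3 - 0)/12000 + (V_3 - V_5)/8.2 = 0
  Node 5: (V_5 - V_1)/82000 + (V_5 - V_2)/27000 + (V_5 - V_3)/8.2 + (V_5 - 0)/100 = 0
Collecting terms (coefficients in siemens):
  0.1233·V_1 - 0.02326·V_2 - 0.0000122·V_5 = 1.2
  0.02379·V_2 - 0.02326·V_1 - 0.0005·V_3 - 0.00003704·V_5 = 0
  0.1225·V_3 - 0.0005·V_2 - 0.122·V_5 = 0
  0.132·V_5 - 0.0000122·V_1 - 0.00003704·V_2 - 0.122·V_3 = 0
Solving these 4 simultaneous equations (Gaussian elimination) gives:
  V_1 = 11.94 V, V_2 = 11.68 V, V_3 = 0.6462 V, V_5 = 0.6014 V
The requested potential is V_5 = 0.6014 V.

Final answer: V_5 = 0.6014 V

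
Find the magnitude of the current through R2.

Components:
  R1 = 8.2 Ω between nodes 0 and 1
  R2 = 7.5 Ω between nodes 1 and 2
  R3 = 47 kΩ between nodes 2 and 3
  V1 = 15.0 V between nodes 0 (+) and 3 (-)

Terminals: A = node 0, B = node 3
Nodal analysis, taking node 3 as the 0 V reference.
Source V1 fixes V_0 = 15 V.
KCL at each unknown node (sum of currents leaving = 0; resistances in Ω):
  Node 1: (V_1 - 15)/8.2 + (V_1 - V_2)/7.5 = 0
  Node 2: (V_2 - V_1)/7.5 + (V_2 - 0)/47000 = 0
Collecting terms (coefficients in siemens):
  0.2553·V_1 - 0.1333·V_2 = 1.829
  0.1334·V_2 - 0.1333·V_1 = 0
Determinant D = (0.2553)(0.1334) - (-0.1333)(-0.1333) = 0.01627
V_1 = [(1.829)(0.1334) - (-0.1333)(0)]/D = 15 V
V_2 = [(0.2553)(0) - (1.829)(-0.1333)]/D = 14.99 V
I_R2 = (V_1 - V_2)/R2 = (15 - 14.99)/7.5 = 0.000319 A
|I_R2| = 0.000319 A

Final answer: |I_R2| = 0.000319 A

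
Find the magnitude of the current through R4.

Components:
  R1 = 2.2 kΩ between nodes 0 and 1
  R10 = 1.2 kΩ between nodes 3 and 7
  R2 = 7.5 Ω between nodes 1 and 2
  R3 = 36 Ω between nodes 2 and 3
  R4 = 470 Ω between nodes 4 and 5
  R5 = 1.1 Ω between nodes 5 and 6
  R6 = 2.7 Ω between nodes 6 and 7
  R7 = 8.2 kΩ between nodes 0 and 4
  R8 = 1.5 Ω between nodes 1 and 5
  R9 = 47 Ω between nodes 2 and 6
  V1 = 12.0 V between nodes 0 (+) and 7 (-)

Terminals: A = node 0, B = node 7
Nodal analysis, taking node 7 as the 0 V reference.
Source V1 fixes V_0 = 12 V.
KCL at each unknown node (sum of currents leaving = 0; resistances in Ω):
  Node 1: (V_1 - 12)/2200 + (V_1 - V_2)/7.5 + (V_1 - V_5)/1.5 = 0
  Node 2: (V_2 - V_1)/7.5 + (V_2 - V_3)/36 + (V_2 - V_6)/47 = 0
  Node 3: (V_3 - V_2)/36 + (V_3 - 0)/1200 = 0
  Node 4: (V_4 - V_5)/470 + (V_4 - 12)/8200 = 0
  Node 5: (V_5 - V_4)/470 + (V_5 - V_6)/1.1 + (V_5 - V_1)/1.5 = 0
  Node 6: (V_6 - V_5)/1.1 + (V_6 - 0)/2.7 + (V_6 - V_2)/47 = 0
Collecting terms (coefficients in siemens):
  0.8005·V_1 - 0.1333·V_2 - 0.6667·V_5 = 0.005455
  0.1824·V_2 - 0.1333·V_1 - 0.02778·V_3 - 0.02128·V_6 = 0
  0.02861·V_3 - 0.02778·V_2 = 0
  0.00225·V_4 - 0.002128·V_5 = 0.001463
  1.578·V_5 - 0.6667·V_1 - 0.002128·V_4 - 0.9091·V_6 = 0
  1.301·V_6 - 0.02128·V_2 - 0.9091·V_5 = 0
Solving these 6 simultaneous equations (Gaussian elimination) gives:
  V_1 = 0.03324 V, V_2 = 0.03103 V, V_3 = 0.03013 V, V_4 = 0.6747 V
  V_5 = 0.02553 V, V_6 = 0.01835 V
I_R4 = (V_4 - V_5)/R4 = (0.6747 - 0.02553)/470 = 0.001381 A
|I_R4| = 0.001381 A

Final answer: |I_R4| = 0.001381 A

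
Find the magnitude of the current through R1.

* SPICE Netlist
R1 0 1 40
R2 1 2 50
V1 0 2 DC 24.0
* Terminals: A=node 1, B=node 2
Nodal analysis, taking node 2 as the 0 V reference.
Source V1 fixes V_0 = 24 V.
KCL at each unknown node (sum of currents leaving = 0; resistances in Ω):
  Node 1: (V_1 - 24)/40 + (V_1 - 0)/50 = 0
Collecting terms: 0.045 × V_1 = 0.6  =>  V_1 = 13.33 V
I_R1 = (V_0 - V_1)/R1 = (24 - 13.33)/40 = 0.2667 A
|I_R1| = 0.2667 A

Final answer: |I_R1| = 0.2667 A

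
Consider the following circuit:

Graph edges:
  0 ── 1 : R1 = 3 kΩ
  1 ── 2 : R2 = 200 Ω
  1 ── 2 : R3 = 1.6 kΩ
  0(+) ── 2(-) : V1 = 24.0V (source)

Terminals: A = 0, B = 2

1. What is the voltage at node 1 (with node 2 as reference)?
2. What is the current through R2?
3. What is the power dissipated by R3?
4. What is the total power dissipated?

Nodal analysis, taking node 2 as the 0 V reference.
Source V1 fixes V_0 = 24 V.
KCL at each unknown node (sum of currents leaving = 0; resistances in Ω):
  Node 1: (V_1 - 24)/3000 + (V_1 - 0)/200 + (V_1 - 0)/1600 = 0
Collecting terms: 0.005958 × V_1 = 0.008  =>  V_1 = 1.343 V
Part 1:
  Read off the nodal solution: V_1 = 1.343 V
Part 2:
  I_R2 = (V_1 - V_2)/R2 = (1.343 - 0)/200 = 0.006713 A
  Magnitude: I_R2 = 0.006713 A
Part 3:
  I_R3 = (V_1 - V_2)/R3 = (1.343 - 0)/1600 = 0.0008392 A
  P_R3 = I_R3² × R3 = (0.0008392)² × 1600 = 0.001127 W
Part 4:
  Power in each resistor, P = (ΔV)²/R:
    P_R1 = (24 - 1.343)²/3000 = 0.1711 W
    P_R2 = (1.343 - 0)²/200 = 0.009014 W
    P_R3 = (1.343 - 0)²/1600 = 0.001127 W
  P_total = P_R1 + P_R2 + P_R3 = 0.1813 W

Final answers:
1. V_1 = 1.343 V
2. I_R2 = 0.006713 A
3. P_R3 = 0.001127 W
4. P_total = 0.1813 W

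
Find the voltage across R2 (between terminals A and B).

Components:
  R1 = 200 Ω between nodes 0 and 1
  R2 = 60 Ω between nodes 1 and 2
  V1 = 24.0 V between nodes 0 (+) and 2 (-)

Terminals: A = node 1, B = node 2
R1 and R2 are in series across V1 (node 0 → node 1 → node 2), and the output A–B is taken across R2, so this is a voltage divider.
Series current: I = V1/(R1 + R2) = 24/(200 + 60) = 24/260 = 0.09231 A
V_R2 = I × R2 = V1 × R2/(R1 + R2) = 24 × 60/260 = 5.538 V

Final answer: 5.538 V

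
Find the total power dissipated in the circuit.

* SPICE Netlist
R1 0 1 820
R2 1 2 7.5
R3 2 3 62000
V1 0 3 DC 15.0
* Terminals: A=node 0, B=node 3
Nodal analysis, taking node 3 as the 0 V reference.
Source V1 fixes V_0 = 15 V.
KCL at each unknown node (sum of currents leaving = 0; resistances in Ω):
  Node 1: (V_1 - 15)/820 + (V_1 - V_2)/7.5 = 0
  Node 2: (V_2 - V_1)/7.5 + (V_2 - 0)/62000 = 0
Collecting terms (coefficients in siemens):
  0.1346·V_1 - 0.1333·V_2 = 0.01829
  0.1333·V_2 - 0.1333·V_1 = 0
Determinant D = (0.1346)(0.1333) - (-0.1333)(-0.1333) = 0.0001648
V_1 = [(0.01829)(0.1333) - (-0.1333)(0)]/D = 14.8 V
V_2 = [(0.1346)(0) - (0.01829)(-0.1333)]/D = 14.8 V
Power in each resistor, P = (ΔV)²/R:
  P_R1 = (15 - 14.8)²/820 = 0.00004674 W
  P_R2 = (14.8 - 14.8)²/7.5 = 0.0000004275 W
  P_R3 = (14.8 - 0)²/62000 = 0.003534 W
P_total = P_R1 + P_R2 + P_R3 = 0.003581 W

Final answer: 0.003581 W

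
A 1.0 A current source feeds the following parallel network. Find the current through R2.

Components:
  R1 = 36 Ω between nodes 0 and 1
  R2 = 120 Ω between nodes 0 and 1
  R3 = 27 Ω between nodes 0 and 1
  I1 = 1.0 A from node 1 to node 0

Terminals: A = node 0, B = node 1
All resistors sit directly between nodes 0 and 1, so they are in parallel and share one voltage V; the full source current 1 A splits among them.
1/R_par = 1/36 + 1/120 + 1/27 = 0.07315 S  =>  R_par = 13.67 Ω
V = I × R_par = 1 × 13.67 = 13.67 V
I_R2 = V/R2 = 13.67/120 = 0.1139 A

Final answer: 0.1139 A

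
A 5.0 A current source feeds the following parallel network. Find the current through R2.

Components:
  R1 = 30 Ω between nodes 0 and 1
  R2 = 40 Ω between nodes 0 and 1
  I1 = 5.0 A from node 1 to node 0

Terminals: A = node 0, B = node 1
All resistors sit directly between nodes 0 and 1, so they are in parallel and share one voltage V; the full source current 5 A splits among them.
1/R_par = 1/30 + 1/40 = 0.05833 S  =>  R_par = 17.14 Ω
V = I × R_par = 5 × 17.14 = 85.71 V
I_R2 = V/R2 = 85.71/40 = 2.143 A

Final answer: 2.143 A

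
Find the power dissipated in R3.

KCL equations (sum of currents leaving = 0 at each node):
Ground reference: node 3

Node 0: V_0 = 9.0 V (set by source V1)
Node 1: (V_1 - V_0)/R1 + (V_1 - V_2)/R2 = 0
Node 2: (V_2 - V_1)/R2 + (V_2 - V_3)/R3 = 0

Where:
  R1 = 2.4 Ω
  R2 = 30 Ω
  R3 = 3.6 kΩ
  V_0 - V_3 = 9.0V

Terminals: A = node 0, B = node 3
Nodal analysis, taking node 3 as the 0 V reference.
Source V1 fixes V_0 = 9 V.
KCL at each unknown node (sum of currents leaving = 0; resistances in Ω):
  Node 1: (V_1 - 9)/2.4 + (V_1 - V_2)/30 = 0
  Node 2: (V_2 - V_1)/30 + (V_2 - 0)/3600 = 0
Collecting terms (coefficients in siemens):
  0.45·V_1 - 0.03333·V_2 = 3.75
  0.03361·V_2 - 0.03333·V_1 = 0
Determinant D = (0.45)(0.03361) - (-0.03333)(-0.03333) = 0.01401
V_1 = [(3.75)(0.03361) - (-0.03333)(0)]/D = 8.994 V
V_2 = [(0.45)(0) - (3.75)(-0.03333)]/D = 8.92 V
I_R3 = (V_2 - V_3)/R3 = (8.92 - 0)/3600 = 0.002478 A
P_R3 = I_R3² × R3 = (0.002478)² × 3600 = 0.0221 W

Final answer: 0.0221 W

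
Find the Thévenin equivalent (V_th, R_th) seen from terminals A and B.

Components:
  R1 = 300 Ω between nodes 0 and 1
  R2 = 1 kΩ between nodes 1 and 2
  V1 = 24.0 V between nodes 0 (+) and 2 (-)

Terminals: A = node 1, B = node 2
Step 1 — V_th is the open-circuit voltage V_A - V_B (nothing connected across the terminals).
Nodal analysis, taking node 2 as the 0 V reference.
Source V1 fixes V_0 = 24 V.
KCL at each unknown node (sum of currents leaving = 0; resistances in Ω):
  Node 1: (V_1 - 24)/300 + (V_1 - 0)/1000 = 0
Collecting terms: 0.004333 × V_1 = 0.08  =>  V_1 = 18.46 V
V_th = V_1 - V_2 = 18.46 - 0 = 18.46 V
Step 2 — R_th: zero the source — replace V1 by a short circuit (node 2 merges into node 0) — and find the resistance seen between A (node 1) and B (node 0).
Reduce the network between node 1 (A) and node 0 (B) by series/parallel combination:
  Rp1 = R1 ‖ R2 (parallel, both between nodes 0 and 1) = 1/(1/300 + 1/1000) = 230.8 Ω
R_th = 230.8 Ω

Final answer: V_th = 18.46 V, R_th = 230.8 Ω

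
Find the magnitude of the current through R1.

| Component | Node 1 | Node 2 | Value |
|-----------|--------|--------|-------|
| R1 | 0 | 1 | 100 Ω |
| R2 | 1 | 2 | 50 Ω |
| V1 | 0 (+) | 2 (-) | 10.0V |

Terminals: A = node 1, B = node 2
Nodal analysis, taking node 2 as the 0 V reference.
Source V1 fixes V_0 = 10 V.
KCL at each unknown node (sum of currents leaving = 0; resistances in Ω):
  Node 1: (V_1 - 10)/100 + (V_1 - 0)/50 = 0
Collecting terms: 0.03 × V_1 = 0.1  =>  V_1 = 3.333 V
I_R1 = (V_0 - V_1)/R1 = (10 - 3.333)/100 = 0.06667 A
|I_R1| = 0.06667 A

Final answer: |I_R1| = 0.06667 A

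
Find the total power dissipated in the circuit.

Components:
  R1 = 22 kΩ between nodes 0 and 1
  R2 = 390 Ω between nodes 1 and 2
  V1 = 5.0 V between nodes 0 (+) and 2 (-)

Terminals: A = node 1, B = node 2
Nodal analysis, taking node 2 as the 0 V reference.
Source V1 fixes V_0 = 5 V.
KCL at each unknown node (sum of currents leaving = 0; resistances in Ω):
  Node 1: (V_1 - 5)/22000 + (V_1 - 0)/390 = 0
Collecting terms: 0.00261 × V_1 = 0.0002273  =>  V_1 = 0.08709 V
Power in each resistor, P = (ΔV)²/R:
  P_R1 = (5 - 0.08709)²/22000 = 0.001097 W
  P_R2 = (0.08709 - 0)²/390 = 0.00001945 W
P_total = P_R1 + P_R2 = 0.001117 W

Final answer: 0.001117 W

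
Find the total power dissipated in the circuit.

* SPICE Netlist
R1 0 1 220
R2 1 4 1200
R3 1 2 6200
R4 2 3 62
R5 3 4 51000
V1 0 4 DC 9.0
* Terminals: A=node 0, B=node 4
Nodal analysis, taking node 4 as the 0 V reference.
Source V1 fixes V_0 = 9 V.
KCL at each unknown node (sum of currents leaving = 0; resistances in Ω):
  Node 1: (V_1 - 9)/220 + (V_1 - 0)/1200 + (V_1 - V_2)/6200 = 0
  Node 2: (V_2 - V_1)/6200 + (V_2 - V_3)/62 = 0
  Node 3: (V_3 - V_2)/62 + (V_3 - 0)/51000 = 0
Collecting terms (coefficients in siemens):
  0.00554·V_1 - 0.0001613·V_2 = 0.04091
  0.01629·V_2 - 0.0001613·V_1 - 0.01613·V_3 = 0
  0.01615·V_3 - 0.01613·V_2 = 0
Solving these 3 simultaneous equations (Gaussian elimination) gives:
  V_1 = 7.581 V, V_2 = 6.76 V, V_3 = 6.752 V
Power in each resistor, P = (ΔV)²/R:
  P_R1 = (9 - 7.581)²/220 = 0.009152 W
  P_R2 = (7.581 - 0)²/1200 = 0.04789 W
  P_R3 = (7.581 - 6.76)²/6200 = 0.0001087 W
  P_R4 = (6.76 - 6.752)²/62 = 0.000001087 W
  P_R5 = (6.752 - 0)²/51000 = 0.0008939 W
P_total = P_R1 + P_R2 + P_R3 + P_R4 + P_R5 = 0.05805 W

Final answer: 0.05805 W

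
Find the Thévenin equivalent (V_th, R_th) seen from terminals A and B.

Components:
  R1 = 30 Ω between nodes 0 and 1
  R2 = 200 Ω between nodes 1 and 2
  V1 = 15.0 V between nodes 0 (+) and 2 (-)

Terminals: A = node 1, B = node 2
Step 1 — V_th is the open-circuit voltage V_A - V_B (nothing connected across the terminals).
Nodal analysis, taking node 2 as the 0 V reference.
Source V1 fixes V_0 = 15 V.
KCL at each unknown node (sum of currents leaving = 0; resistances in Ω):
  Node 1: (V_1 - 15)/30 + (V_1 - 0)/200 = 0
Collecting terms: 0.03833 × V_1 = 0.5  =>  V_1 = 13.04 V
V_th = V_1 - V_2 = 13.04 - 0 = 13.04 V
Step 2 — R_th: zero the source — replace V1 by a short circuit (node 2 merges into node 0) — and find the resistance seen between A (node 1) and B (node 0).
Reduce the network between node 1 (A) and node 0 (B) by series/parallel combination:
  Rp1 = R1 ‖ R2 (parallel, both between nodes 0 and 1) = 1/(1/30 + 1/200) = 26.09 Ω
R_th = 26.09 Ω

Final answer: V_th = 13.04 V, R_th = 26.09 Ω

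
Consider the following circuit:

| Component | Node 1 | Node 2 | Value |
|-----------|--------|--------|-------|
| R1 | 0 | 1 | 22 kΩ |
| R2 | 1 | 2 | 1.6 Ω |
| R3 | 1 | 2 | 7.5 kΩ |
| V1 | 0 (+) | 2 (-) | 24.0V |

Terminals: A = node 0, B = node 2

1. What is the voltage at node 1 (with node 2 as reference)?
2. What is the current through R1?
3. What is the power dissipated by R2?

Nodal analysis, taking node 2 as the 0 V reference.
Source V1 fixes V_0 = 24 V.
KCL at each unknown node (sum of currents leaving = 0; resistances in Ω):
  Node 1: (V_1 - 24)/22000 + (V_1 - 0)/1.6 + (V_1 - 0)/7500 = 0
Collecting terms: 0.6252 × V_1 = 0.001091  =>  V_1 = 0.001745 V
Part 1:
  Read off the nodal solution: V_1 = 0.001745 V
Part 2:
  I_R1 = (V_0 - V_1)/R1 = (24 - 0.001745)/22000 = 0.001091 A
  Magnitude: I_R1 = 0.001091 A
Part 3:
  I_R2 = (V_1 - V_2)/R2 = (0.001745 - 0)/1.6 = 0.001091 A
  P_R2 = I_R2² × R2 = (0.001091)² × 1.6 = 0.000001903 W

Final answers:
1. V_1 = 0.001745 V
2. I_R1 = 0.001091 A
3. P_R2 = 1.903e-06 W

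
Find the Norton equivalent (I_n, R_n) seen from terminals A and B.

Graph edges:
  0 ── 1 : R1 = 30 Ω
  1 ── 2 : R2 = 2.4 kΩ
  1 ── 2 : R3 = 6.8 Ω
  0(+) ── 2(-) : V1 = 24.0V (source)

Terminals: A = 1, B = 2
Find the Thévenin equivalent first; then I_n = V_th/R_th and R_n = R_th.
Step 1 — V_th is the open-circuit voltage V_A - V_B (nothing connected across the terminals).
Nodal analysis, taking node 2 as the 0 V reference.
Source V1 fixes V_0 = 24 V.
KCL at each unknown node (sum of currents leaving = 0; resistances in Ω):
  Node 1: (V_1 - 24)/30 + (V_1 - 0)/2400 + (V_1 - 0)/6.8 = 0
Collecting terms: 0.1808 × V_1 = 0.8  =>  V_1 = 4.425 V
V_th = V_1 - V_2 = 4.425 - 0 = 4.425 V
Step 2 — R_th: zero the source — replace V1 by a short circuit (node 2 merges into node 0) — and find the resistance seen between A (node 1) and B (node 0).
Reduce the network between node 1 (A) and node 0 (B) by series/parallel combination:
  Rp1 = R1 ‖ R2 ‖ R3 (parallel, all between nodes 0 and 1) = 1/(1/30 + 1/2400 + 1/6.8) = 5.531 Ω
R_th = 5.531 Ω
I_n = V_th/R_th = 4.425/5.531 = 0.8 A, and R_n = R_th = 5.531 Ω

Final answer: I_n = 0.8 A, R_n = 5.531 Ω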